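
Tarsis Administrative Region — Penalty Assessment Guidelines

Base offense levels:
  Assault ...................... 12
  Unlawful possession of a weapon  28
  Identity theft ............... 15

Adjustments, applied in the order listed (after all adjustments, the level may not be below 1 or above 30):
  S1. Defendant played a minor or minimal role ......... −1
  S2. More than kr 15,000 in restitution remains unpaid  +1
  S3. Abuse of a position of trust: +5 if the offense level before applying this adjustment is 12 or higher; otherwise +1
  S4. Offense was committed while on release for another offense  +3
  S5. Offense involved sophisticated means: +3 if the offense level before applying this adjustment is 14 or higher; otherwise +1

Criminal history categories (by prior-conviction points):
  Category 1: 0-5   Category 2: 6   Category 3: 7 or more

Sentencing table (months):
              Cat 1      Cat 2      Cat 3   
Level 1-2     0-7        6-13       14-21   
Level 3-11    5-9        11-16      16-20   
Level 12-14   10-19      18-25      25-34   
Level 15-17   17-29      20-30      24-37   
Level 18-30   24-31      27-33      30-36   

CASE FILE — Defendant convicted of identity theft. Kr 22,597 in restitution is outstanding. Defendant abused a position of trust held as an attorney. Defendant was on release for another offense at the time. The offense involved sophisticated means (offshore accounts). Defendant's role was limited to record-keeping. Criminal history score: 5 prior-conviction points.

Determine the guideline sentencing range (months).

Base offense level for identity theft: 15.
S1 applies: 15 − 1 = 14.
S2 applies: 14 + 1 = 15.
S3 applies (level before this adjustment is 15 ≥ 12, so +5): 15 + 5 = 20.
S4 applies: 20 + 3 = 23.
S5 applies (level before this adjustment is 23 ≥ 14, so +3): 23 + 3 = 26.
Final offense level: 26.
Criminal history: 5 prior points → Category 1 (0-5).
Level 26 falls in the 18-30 band.
Grid: Level 18-30 × Category 1 = 24-31 months.

24-31 months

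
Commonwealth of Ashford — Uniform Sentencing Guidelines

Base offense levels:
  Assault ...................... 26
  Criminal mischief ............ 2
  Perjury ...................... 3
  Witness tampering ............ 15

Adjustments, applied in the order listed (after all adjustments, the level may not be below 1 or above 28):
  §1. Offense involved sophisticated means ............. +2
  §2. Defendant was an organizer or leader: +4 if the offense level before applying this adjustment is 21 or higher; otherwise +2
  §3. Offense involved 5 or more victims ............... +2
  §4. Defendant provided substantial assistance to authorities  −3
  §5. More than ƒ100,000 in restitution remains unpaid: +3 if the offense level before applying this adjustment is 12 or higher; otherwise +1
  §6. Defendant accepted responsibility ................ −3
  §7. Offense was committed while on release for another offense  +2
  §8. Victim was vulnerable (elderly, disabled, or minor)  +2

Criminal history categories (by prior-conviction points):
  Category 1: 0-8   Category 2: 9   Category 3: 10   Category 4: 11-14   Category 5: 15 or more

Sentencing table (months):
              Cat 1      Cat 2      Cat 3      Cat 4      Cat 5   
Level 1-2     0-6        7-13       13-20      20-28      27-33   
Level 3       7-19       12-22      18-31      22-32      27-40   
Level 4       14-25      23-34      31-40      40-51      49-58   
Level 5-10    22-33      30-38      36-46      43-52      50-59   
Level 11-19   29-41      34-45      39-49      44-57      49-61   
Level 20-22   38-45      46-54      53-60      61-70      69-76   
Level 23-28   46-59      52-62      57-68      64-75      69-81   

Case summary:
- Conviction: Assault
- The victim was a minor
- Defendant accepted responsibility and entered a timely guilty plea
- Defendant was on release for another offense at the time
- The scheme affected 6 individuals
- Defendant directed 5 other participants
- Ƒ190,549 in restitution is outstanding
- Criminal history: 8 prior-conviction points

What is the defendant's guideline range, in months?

46-59 months

Base offense level for assault: 26.
§1 does not apply.
§2 applies (level before this adjustment is 26 ≥ 21, so +4): 26 + 4 = 30.
§3 applies: 30 + 2 = 32.
§5 applies (level before this adjustment is 32 ≥ 12, so +3): 32 + 3 = 35.
§6 applies: 35 − 3 = 32.
§7 applies: 32 + 2 = 34.
§8 applies: 34 + 2 = 36.
Level 36 exceeds the maximum of 28; capped at 28.
Final offense level: 28.
Criminal history: 8 prior points → Category 1 (0-8).
Level 28 falls in the 23-28 band.
Grid: Level 23-28 × Category 1 = 46-59 months.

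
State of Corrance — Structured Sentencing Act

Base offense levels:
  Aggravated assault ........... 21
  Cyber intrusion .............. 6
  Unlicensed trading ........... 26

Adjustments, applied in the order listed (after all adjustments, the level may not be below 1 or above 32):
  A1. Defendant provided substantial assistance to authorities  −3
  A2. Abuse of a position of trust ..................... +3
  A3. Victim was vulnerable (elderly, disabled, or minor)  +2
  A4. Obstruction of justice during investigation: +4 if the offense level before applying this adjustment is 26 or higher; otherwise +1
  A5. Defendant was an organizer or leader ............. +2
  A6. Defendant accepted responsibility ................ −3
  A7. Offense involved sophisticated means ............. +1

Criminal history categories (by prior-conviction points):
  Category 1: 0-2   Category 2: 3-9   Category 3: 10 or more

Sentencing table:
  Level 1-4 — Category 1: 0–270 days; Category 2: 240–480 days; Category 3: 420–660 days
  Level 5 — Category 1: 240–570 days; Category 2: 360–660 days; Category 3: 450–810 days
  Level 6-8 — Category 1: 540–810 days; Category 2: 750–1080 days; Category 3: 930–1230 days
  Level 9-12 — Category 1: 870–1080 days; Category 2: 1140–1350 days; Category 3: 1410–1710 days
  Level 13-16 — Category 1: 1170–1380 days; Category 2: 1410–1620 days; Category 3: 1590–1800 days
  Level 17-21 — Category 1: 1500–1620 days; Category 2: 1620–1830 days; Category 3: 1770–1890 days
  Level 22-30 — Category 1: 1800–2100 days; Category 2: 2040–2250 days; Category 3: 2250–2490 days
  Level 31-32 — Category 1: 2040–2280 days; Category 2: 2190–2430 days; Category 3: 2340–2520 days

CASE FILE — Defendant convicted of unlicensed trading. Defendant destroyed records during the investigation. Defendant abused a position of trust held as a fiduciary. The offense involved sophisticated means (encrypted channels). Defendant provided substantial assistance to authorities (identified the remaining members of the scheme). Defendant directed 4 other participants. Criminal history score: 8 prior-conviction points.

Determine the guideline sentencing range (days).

Base offense level for unlicensed trading: 26.
A1 applies: 26 − 3 = 23.
A2 applies: 23 + 3 = 26.
A4 applies (level before this adjustment is 26 ≥ 26, so +4): 26 + 4 = 30.
A5 applies: 30 + 2 = 32.
A7 applies: 32 + 1 = 33.
Level 33 exceeds the maximum of 32; capped at 32.
Final offense level: 32.
Criminal history: 8 prior points → Category 2 (3-9).
Level 32 falls in the 31-32 band.
Grid: Level 31-32 × Category 2 = 2190-2430 days.

2190-2430 days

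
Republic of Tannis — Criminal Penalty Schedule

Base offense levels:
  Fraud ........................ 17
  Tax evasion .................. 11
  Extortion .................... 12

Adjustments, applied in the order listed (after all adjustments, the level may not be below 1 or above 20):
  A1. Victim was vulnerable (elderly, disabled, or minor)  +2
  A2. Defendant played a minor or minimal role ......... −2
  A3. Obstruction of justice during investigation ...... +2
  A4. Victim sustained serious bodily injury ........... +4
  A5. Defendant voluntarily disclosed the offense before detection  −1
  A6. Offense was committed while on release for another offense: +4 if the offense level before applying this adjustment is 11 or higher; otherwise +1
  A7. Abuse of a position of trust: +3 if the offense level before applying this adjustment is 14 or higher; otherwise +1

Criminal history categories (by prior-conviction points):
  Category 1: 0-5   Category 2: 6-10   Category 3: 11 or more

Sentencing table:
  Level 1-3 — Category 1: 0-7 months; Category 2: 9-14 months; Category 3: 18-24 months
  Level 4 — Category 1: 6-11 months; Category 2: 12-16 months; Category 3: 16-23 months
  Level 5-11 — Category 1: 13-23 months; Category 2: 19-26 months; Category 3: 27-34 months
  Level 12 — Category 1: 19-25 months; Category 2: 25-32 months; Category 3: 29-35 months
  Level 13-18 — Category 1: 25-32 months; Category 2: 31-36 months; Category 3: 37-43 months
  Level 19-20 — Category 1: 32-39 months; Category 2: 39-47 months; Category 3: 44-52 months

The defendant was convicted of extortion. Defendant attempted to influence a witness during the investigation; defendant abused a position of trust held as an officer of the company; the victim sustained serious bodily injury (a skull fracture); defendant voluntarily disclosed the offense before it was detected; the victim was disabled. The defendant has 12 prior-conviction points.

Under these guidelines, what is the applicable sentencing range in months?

44-52 months

Base offense level for extortion: 12.
A1 applies: 12 + 2 = 14.
A2 does not apply.
A3 applies: 14 + 2 = 16.
A4 applies: 16 + 4 = 20.
A5 applies: 20 − 1 = 19.
A7 applies (level before this adjustment is 19 ≥ 14, so +3): 19 + 3 = 22.
Level 22 exceeds the maximum of 20; capped at 20.
Final offense level: 20.
Criminal history: 12 prior points → Category 3 (11+).
Level 20 falls in the 19-20 band.
Grid: Level 19-20 × Category 3 = 44-52 months.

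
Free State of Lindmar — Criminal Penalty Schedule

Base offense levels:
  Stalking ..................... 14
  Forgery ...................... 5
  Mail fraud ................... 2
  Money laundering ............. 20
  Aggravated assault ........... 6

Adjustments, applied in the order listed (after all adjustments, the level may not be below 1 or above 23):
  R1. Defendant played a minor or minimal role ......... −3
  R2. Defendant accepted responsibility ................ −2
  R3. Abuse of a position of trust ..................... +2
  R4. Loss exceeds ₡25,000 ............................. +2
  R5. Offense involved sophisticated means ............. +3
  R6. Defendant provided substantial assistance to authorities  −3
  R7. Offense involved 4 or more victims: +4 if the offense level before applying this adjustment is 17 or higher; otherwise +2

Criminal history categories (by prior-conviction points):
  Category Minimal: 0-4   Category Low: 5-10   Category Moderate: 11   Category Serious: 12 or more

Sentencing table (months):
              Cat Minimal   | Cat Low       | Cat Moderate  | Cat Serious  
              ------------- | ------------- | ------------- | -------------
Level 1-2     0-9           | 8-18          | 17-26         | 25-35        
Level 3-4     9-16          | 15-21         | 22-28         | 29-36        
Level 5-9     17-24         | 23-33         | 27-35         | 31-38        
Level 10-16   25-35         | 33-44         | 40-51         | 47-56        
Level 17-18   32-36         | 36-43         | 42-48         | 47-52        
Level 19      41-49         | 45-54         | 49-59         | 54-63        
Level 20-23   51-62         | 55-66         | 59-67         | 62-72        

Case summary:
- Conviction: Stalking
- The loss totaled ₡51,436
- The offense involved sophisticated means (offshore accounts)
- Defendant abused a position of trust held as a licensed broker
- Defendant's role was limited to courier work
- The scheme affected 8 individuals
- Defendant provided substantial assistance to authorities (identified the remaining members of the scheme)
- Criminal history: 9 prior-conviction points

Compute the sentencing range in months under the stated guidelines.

Base offense level for stalking: 14.
R1 applies: 14 − 3 = 11.
R2 does not apply.
R3 applies: 11 + 2 = 13.
R4 applies: 13 + 2 = 15.
R5 applies: 15 + 3 = 18.
R6 applies: 18 − 3 = 15.
R7 applies (level before this adjustment is 15 < 17, so +2): 15 + 2 = 17.
Final offense level: 17.
Criminal history: 9 prior points → Category Low (5-10).
Level 17 falls in the 17-18 band.
Grid: Level 17-18 × Category Low = 36-43 months.

36-43 months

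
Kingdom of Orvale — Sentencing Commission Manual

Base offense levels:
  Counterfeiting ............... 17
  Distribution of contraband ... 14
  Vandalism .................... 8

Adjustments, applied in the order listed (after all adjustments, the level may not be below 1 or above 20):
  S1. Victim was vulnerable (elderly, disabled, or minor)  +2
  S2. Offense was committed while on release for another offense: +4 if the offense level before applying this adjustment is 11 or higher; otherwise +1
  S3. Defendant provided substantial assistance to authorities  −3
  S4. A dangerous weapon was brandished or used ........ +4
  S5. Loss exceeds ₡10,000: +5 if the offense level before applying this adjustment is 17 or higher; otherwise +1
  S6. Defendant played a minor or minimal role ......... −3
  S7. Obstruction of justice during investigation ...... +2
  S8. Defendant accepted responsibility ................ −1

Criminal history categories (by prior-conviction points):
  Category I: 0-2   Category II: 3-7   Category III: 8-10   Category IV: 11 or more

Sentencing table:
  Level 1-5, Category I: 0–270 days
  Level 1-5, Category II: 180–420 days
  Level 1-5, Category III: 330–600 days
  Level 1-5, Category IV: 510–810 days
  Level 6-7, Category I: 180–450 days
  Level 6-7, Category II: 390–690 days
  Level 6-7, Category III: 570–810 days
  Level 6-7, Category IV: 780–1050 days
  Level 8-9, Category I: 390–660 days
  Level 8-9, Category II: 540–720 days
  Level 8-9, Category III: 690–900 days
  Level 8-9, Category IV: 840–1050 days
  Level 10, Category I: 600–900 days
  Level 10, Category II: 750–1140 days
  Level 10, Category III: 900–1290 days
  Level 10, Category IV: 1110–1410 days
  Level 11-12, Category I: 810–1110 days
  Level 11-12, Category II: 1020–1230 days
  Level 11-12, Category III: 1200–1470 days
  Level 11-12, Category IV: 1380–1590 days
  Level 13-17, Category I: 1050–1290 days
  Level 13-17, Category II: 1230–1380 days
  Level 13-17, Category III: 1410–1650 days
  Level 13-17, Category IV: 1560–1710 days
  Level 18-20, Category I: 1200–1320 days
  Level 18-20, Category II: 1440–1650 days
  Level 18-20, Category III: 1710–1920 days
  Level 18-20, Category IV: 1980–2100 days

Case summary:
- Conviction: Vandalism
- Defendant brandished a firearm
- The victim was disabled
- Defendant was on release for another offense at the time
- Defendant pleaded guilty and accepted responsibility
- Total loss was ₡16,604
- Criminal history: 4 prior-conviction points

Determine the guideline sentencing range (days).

Base offense level for vandalism: 8.
S1 applies: 8 + 2 = 10.
S2 applies (level before this adjustment is 10 < 11, so +1): 10 + 1 = 11.
S3 does not apply.
S4 applies: 11 + 4 = 15.
S5 applies (level before this adjustment is 15 < 17, so +1): 15 + 1 = 16.
S6 does not apply.
S7 does not apply.
S8 applies: 16 − 1 = 15.
Final offense level: 15.
Criminal history: 4 prior points → Category II (3-7).
Level 15 falls in the 13-17 band.
Grid: Level 13-17 × Category II = 1230-1380 days.

1230-1380 days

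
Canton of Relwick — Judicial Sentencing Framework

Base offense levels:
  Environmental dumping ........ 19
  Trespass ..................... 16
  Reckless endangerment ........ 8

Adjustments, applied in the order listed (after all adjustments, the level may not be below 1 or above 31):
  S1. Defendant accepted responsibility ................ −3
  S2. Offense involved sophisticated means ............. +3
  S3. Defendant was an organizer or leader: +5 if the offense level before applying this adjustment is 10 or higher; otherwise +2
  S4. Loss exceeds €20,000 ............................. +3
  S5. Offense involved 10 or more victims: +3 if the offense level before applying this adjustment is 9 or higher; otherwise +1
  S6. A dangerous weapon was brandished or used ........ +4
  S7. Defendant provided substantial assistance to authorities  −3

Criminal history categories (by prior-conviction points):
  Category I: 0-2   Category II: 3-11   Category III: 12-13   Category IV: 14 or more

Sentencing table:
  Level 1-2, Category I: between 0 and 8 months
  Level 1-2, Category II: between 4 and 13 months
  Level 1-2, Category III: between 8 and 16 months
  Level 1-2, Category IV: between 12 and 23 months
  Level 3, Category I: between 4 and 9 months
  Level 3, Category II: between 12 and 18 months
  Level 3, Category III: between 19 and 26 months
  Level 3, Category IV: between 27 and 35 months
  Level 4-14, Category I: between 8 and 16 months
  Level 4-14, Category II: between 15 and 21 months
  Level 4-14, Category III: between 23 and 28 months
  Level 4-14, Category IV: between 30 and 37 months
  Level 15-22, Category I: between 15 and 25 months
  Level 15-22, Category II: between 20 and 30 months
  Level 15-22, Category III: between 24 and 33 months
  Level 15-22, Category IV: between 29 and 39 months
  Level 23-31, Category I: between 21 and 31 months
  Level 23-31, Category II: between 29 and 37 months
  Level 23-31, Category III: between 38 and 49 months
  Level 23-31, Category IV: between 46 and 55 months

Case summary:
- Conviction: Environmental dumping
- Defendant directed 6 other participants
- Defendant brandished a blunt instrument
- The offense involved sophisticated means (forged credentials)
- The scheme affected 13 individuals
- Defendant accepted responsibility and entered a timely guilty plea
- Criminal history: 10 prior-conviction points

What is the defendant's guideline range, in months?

Base offense level for environmental dumping: 19.
S1 applies: 19 − 3 = 16.
S2 applies: 16 + 3 = 19.
S3 applies (level before this adjustment is 19 ≥ 10, so +5): 19 + 5 = 24.
S5 applies (level before this adjustment is 24 ≥ 9, so +3): 24 + 3 = 27.
S6 applies: 27 + 4 = 31.
S7 does not apply.
Final offense level: 31.
Criminal history: 10 prior points → Category II (3-11).
Level 31 falls in the 23-31 band.
Grid: Level 23-31 × Category II = 29-37 months.

29-37 months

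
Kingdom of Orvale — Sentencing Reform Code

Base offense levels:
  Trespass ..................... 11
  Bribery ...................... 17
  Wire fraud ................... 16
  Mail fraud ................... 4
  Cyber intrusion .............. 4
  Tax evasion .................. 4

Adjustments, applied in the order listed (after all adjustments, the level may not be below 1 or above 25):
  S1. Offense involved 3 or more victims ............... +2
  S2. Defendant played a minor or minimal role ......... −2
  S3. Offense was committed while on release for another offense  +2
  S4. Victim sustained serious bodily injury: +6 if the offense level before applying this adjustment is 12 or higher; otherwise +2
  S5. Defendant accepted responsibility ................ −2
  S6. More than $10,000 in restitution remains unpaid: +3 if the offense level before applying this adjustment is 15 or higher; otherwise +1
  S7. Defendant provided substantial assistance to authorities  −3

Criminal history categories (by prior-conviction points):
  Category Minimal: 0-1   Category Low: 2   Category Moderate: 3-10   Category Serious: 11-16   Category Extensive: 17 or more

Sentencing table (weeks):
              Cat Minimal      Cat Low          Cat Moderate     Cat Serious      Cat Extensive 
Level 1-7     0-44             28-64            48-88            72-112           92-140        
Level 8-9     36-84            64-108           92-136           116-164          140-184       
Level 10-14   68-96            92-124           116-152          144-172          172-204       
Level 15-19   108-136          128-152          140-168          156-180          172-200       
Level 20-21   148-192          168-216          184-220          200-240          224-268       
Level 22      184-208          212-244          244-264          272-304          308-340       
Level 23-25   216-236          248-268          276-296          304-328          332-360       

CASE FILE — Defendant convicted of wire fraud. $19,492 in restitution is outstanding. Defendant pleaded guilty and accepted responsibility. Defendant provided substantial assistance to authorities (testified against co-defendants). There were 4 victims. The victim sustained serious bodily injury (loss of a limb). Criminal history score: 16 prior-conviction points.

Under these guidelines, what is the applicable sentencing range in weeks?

272-304 weeks

Base offense level for wire fraud: 16.
S1 applies: 16 + 2 = 18.
S3 does not apply.
S4 applies (level before this adjustment is 18 ≥ 12, so +6): 18 + 6 = 24.
S5 applies: 24 − 2 = 22.
S6 applies (level before this adjustment is 22 ≥ 15, so +3): 22 + 3 = 25.
S7 applies: 25 − 3 = 22.
Final offense level: 22.
Criminal history: 16 prior points → Category Serious (11-16).
Level 22 falls in the 22 band.
Grid: Level 22 × Category Serious = 272-304 weeks.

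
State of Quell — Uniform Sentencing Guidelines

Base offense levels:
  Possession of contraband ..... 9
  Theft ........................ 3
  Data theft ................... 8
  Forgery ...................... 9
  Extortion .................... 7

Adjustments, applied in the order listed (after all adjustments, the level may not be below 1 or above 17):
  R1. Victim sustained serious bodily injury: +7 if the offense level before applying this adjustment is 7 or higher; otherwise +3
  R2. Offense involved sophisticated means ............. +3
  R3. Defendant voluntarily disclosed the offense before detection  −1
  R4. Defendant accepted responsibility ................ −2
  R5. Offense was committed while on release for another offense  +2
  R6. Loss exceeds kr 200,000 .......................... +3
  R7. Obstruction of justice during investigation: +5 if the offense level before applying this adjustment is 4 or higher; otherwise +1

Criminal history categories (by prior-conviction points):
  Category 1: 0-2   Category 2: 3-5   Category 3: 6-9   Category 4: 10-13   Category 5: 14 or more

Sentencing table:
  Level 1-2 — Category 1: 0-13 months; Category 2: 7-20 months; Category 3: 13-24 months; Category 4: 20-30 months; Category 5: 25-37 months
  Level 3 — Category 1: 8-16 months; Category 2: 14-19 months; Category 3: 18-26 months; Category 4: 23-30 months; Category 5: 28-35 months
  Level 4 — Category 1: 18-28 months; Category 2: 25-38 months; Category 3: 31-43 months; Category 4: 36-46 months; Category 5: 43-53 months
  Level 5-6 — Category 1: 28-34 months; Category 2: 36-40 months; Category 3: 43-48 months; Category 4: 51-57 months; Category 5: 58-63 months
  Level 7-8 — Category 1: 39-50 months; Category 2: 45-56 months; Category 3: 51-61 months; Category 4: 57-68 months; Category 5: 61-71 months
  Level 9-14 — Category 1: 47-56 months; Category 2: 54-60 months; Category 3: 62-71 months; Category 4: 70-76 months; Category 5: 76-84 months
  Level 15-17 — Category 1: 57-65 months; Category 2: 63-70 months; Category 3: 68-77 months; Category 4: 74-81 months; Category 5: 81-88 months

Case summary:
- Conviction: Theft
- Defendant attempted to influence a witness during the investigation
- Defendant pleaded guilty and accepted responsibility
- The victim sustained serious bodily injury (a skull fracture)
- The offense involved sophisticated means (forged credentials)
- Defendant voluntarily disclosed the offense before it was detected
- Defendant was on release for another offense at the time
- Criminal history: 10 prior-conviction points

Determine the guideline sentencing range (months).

Base offense level for theft: 3.
R1 applies (level before this adjustment is 3 < 7, so +3): 3 + 3 = 6.
R2 applies: 6 + 3 = 9.
R3 applies: 9 − 1 = 8.
R4 applies: 8 − 2 = 6.
R5 applies: 6 + 2 = 8.
R7 applies (level before this adjustment is 8 ≥ 4, so +5): 8 + 5 = 13.
Final offense level: 13.
Criminal history: 10 prior points → Category 4 (10-13).
Level 13 falls in the 9-14 band.
Grid: Level 9-14 × Category 4 = 70-76 months.

70-76 months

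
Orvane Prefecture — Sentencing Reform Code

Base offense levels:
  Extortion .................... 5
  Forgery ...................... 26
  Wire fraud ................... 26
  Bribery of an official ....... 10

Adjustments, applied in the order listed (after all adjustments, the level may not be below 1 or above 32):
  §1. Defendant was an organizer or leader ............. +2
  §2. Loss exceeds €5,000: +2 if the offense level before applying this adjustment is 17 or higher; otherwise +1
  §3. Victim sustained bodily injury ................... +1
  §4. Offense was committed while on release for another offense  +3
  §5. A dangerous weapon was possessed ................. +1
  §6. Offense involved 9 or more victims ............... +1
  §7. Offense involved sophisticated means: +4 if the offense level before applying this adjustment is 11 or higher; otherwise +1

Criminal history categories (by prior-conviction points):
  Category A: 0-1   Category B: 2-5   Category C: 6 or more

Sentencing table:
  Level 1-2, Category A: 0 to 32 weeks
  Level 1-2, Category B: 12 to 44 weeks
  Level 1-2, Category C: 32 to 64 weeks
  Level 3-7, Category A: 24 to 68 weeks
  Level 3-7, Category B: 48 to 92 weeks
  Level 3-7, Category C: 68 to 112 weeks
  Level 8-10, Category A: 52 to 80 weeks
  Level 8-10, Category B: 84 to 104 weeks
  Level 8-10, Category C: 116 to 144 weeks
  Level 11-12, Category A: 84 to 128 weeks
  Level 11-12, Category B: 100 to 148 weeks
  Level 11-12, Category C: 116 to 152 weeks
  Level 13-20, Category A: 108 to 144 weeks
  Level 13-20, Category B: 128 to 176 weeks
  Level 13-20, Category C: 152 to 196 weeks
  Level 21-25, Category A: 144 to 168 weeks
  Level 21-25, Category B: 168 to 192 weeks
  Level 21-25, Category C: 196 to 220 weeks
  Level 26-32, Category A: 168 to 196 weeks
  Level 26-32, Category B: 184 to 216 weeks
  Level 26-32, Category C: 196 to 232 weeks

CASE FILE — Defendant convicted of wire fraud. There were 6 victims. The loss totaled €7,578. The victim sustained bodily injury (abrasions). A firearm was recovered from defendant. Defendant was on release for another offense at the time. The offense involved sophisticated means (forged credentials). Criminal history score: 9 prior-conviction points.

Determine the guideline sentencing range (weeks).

Base offense level for wire fraud: 26.
§1 does not apply.
§2 applies (level before this adjustment is 26 ≥ 17, so +2): 26 + 2 = 28.
§3 applies: 28 + 1 = 29.
§4 applies: 29 + 3 = 32.
§5 applies: 32 + 1 = 33.
§6 does not apply.
§7 applies (level before this adjustment is 33 ≥ 11, so +4): 33 + 4 = 37.
Level 37 exceeds the maximum of 32; capped at 32.
Final offense level: 32.
Criminal history: 9 prior points → Category C (6+).
Level 32 falls in the 26-32 band.
Grid: Level 26-32 × Category C = 196-232 weeks.

196-232 weeks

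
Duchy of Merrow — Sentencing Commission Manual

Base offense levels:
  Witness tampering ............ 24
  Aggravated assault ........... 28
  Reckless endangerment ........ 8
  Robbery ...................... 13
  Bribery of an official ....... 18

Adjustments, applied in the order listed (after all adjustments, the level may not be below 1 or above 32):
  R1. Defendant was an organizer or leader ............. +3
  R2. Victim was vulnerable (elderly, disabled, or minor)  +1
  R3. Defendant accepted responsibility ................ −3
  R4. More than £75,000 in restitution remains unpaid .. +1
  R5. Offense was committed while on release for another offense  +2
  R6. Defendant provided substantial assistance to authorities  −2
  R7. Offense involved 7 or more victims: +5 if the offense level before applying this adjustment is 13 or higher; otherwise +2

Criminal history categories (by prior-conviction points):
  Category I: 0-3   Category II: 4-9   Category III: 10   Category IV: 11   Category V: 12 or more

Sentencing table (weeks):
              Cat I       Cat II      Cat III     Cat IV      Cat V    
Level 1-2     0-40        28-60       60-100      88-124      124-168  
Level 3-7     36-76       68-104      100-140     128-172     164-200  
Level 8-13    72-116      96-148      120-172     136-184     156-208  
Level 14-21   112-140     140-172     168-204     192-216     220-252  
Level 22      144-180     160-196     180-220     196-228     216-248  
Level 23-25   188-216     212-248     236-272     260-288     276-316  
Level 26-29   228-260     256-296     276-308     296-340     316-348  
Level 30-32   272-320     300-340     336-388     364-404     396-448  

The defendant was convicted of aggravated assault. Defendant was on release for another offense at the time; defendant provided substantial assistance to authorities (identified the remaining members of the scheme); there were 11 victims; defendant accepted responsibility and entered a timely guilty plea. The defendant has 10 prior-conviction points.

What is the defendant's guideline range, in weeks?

Base offense level for aggravated assault: 28.
R1 does not apply.
R3 applies: 28 − 3 = 25.
R5 applies: 25 + 2 = 27.
R6 applies: 27 − 2 = 25.
R7 applies (level before this adjustment is 25 ≥ 13, so +5): 25 + 5 = 30.
Final offense level: 30.
Criminal history: 10 prior points → Category III (10).
Level 30 falls in the 30-32 band.
Grid: Level 30-32 × Category III = 336-388 weeks.

336-388 weeks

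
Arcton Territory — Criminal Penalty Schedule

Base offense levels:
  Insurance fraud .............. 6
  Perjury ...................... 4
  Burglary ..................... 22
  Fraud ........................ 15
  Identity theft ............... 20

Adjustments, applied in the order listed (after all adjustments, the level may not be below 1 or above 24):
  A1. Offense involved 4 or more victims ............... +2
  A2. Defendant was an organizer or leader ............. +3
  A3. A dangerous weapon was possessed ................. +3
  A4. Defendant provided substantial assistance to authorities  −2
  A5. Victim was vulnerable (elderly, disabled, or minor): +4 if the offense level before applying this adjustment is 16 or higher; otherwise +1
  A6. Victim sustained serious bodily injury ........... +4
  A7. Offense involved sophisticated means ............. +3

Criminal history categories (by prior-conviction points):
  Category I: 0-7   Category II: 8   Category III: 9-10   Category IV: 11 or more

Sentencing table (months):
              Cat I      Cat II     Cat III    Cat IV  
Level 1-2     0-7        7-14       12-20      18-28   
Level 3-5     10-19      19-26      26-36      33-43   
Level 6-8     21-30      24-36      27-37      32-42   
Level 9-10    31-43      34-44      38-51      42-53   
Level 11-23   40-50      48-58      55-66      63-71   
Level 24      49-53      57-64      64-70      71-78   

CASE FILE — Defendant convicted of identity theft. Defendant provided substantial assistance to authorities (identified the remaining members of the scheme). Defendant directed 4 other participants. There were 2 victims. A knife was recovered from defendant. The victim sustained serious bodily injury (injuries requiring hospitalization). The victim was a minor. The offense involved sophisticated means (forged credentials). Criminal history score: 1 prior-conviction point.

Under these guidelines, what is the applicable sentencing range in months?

49-53 months

Base offense level for identity theft: 20.
A2 applies: 20 + 3 = 23.
A3 applies: 23 + 3 = 26.
A4 applies: 26 − 2 = 24.
A5 applies (level before this adjustment is 24 ≥ 16, so +4): 24 + 4 = 28.
A6 applies: 28 + 4 = 32.
A7 applies: 32 + 3 = 35.
Level 35 exceeds the maximum of 24; capped at 24.
Final offense level: 24.
Criminal history: 1 prior point → Category I (0-7).
Level 24 falls in the 24 band.
Grid: Level 24 × Category I = 49-53 months.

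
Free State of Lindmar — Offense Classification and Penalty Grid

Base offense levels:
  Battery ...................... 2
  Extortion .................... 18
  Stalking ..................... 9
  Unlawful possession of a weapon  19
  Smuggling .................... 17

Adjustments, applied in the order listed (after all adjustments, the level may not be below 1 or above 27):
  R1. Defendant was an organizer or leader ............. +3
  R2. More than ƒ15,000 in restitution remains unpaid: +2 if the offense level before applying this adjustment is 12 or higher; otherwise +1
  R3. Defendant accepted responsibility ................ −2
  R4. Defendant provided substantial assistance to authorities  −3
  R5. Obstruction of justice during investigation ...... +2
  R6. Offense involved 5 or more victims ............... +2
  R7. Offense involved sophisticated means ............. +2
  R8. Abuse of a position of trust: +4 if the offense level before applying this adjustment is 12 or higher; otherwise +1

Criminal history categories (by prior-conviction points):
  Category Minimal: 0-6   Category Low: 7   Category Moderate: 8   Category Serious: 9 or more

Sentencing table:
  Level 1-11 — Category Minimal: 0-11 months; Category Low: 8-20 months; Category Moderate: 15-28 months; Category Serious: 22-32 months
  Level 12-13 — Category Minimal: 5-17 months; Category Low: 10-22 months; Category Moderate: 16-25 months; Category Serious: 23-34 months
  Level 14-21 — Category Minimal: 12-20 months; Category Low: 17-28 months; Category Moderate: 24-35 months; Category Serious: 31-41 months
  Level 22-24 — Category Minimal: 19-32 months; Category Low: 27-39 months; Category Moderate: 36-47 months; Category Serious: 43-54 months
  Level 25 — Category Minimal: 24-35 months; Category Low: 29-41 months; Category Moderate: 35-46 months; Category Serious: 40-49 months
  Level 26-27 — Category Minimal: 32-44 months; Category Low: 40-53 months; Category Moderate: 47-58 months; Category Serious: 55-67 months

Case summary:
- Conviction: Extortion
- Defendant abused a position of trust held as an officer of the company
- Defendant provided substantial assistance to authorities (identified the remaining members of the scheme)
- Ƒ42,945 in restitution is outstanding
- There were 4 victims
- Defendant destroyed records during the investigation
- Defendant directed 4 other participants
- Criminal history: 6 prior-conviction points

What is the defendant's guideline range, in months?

Base offense level for extortion: 18.
R1 applies: 18 + 3 = 21.
R2 applies (level before this adjustment is 21 ≥ 12, so +2): 21 + 2 = 23.
R3 does not apply.
R4 applies: 23 − 3 = 20.
R5 applies: 20 + 2 = 22.
R8 applies (level before this adjustment is 22 ≥ 12, so +4): 22 + 4 = 26.
Final offense level: 26.
Criminal history: 6 prior points → Category Minimal (0-6).
Level 26 falls in the 26-27 band.
Grid: Level 26-27 × Category Minimal = 32-44 months.

32-44 months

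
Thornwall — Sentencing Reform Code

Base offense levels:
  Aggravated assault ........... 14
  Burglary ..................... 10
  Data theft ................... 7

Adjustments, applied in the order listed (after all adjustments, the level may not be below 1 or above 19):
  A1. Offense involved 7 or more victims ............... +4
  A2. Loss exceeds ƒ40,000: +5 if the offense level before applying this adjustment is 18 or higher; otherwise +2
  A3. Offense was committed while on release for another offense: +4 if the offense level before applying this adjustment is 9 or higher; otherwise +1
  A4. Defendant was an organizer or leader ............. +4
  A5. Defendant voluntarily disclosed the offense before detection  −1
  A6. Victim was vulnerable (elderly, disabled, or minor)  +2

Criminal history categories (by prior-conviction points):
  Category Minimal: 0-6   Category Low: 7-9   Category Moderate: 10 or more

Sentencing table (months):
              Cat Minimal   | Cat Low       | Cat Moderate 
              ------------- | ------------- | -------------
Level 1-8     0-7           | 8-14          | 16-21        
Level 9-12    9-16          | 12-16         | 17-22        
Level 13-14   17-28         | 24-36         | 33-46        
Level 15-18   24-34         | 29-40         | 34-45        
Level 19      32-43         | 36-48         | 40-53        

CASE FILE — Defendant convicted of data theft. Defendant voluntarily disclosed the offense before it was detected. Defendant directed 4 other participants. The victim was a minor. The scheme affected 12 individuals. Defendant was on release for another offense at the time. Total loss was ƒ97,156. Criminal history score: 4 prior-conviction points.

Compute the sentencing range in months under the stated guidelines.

Base offense level for data theft: 7.
A1 applies: 7 + 4 = 11.
A2 applies (level before this adjustment is 11 < 18, so +2): 11 + 2 = 13.
A3 applies (level before this adjustment is 13 ≥ 9, so +4): 13 + 4 = 17.
A4 applies: 17 + 4 = 21.
A5 applies: 21 − 1 = 20.
A6 applies: 20 + 2 = 22.
Level 22 exceeds the maximum of 19; capped at 19.
Final offense level: 19.
Criminal history: 4 prior points → Category Minimal (0-6).
Level 19 falls in the 19 band.
Grid: Level 19 × Category Minimal = 32-43 months.

32-43 months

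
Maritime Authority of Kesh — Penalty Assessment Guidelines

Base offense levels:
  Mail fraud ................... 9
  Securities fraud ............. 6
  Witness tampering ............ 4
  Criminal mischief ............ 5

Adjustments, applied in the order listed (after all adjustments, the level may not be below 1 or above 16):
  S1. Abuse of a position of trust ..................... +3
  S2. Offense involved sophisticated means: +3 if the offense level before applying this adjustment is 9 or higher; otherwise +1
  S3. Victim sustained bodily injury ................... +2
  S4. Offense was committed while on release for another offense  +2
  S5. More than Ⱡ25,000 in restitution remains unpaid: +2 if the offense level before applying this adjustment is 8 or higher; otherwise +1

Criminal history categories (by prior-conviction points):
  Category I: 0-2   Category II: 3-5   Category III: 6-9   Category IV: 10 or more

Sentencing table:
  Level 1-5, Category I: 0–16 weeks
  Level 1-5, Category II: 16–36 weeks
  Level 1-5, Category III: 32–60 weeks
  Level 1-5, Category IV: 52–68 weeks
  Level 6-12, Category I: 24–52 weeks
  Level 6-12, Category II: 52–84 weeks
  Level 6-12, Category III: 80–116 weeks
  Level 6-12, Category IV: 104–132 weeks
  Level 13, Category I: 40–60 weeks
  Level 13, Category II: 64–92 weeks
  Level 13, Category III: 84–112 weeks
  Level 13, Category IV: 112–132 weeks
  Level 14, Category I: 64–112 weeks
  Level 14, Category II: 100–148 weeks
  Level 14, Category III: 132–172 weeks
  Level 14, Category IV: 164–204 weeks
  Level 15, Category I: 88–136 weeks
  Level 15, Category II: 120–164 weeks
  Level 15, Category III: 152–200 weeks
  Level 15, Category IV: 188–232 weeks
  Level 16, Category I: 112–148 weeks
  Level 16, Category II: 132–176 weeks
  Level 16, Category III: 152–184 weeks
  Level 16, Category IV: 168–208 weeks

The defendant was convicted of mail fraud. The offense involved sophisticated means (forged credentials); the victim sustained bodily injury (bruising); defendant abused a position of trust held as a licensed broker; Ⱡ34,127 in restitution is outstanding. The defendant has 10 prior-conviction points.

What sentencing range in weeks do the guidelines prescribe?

Base offense level for mail fraud: 9.
S1 applies: 9 + 3 = 12.
S2 applies (level before this adjustment is 12 ≥ 9, so +3): 12 + 3 = 15.
S3 applies: 15 + 2 = 17.
S4 does not apply.
S5 applies (level before this adjustment is 17 ≥ 8, so +2): 17 + 2 = 19.
Level 19 exceeds the maximum of 16; capped at 16.
Final offense level: 16.
Criminal history: 10 prior points → Category IV (10+).
Level 16 falls in the 16 band.
Grid: Level 16 × Category IV = 168-208 weeks.

168-208 weeks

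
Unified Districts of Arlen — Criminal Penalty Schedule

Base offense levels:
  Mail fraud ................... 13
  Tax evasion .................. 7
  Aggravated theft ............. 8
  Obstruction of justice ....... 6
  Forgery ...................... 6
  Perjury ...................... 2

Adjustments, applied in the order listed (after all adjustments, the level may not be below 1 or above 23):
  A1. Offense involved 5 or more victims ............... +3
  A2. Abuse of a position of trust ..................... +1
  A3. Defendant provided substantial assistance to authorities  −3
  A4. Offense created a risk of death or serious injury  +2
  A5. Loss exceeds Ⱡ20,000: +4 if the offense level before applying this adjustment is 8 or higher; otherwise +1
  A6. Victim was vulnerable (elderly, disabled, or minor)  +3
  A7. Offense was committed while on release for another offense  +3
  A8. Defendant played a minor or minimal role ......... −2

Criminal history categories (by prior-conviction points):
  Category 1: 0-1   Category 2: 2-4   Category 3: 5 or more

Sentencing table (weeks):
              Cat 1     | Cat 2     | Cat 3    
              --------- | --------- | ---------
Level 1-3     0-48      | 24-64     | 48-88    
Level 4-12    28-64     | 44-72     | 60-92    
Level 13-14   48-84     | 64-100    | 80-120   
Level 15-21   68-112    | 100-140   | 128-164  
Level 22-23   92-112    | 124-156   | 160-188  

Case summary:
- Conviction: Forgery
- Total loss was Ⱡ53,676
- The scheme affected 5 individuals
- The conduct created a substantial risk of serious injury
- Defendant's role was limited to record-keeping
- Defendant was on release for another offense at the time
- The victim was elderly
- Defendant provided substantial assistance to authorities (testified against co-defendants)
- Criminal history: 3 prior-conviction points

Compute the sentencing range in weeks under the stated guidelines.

100-140 weeks

Base offense level for forgery: 6.
A1 applies: 6 + 3 = 9.
A3 applies: 9 − 3 = 6.
A4 applies: 6 + 2 = 8.
A5 applies (level before this adjustment is 8 ≥ 8, so +4): 8 + 4 = 12.
A6 applies: 12 + 3 = 15.
A7 applies: 15 + 3 = 18.
A8 applies: 18 − 2 = 16.
Final offense level: 16.
Criminal history: 3 prior points → Category 2 (2-4).
Level 16 falls in the 15-21 band.
Grid: Level 15-21 × Category 2 = 100-140 weeks.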